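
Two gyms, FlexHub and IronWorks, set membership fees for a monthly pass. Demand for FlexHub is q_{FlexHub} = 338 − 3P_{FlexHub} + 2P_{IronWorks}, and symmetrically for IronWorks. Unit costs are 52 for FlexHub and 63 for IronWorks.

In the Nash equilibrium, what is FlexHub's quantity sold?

FlexHub's profit: π = (P_{FlexHub} − 52)(338 − 3P_{FlexHub} + 2P_{IronWorks}).
∂π/∂P_{FlexHub} = 494 − 6P_{FlexHub} + 2P_{IronWorks} = 0 ⇒ P_{FlexHub} = 247/3 + (1/3)P_{IronWorks}.
Similarly P_{IronWorks} = 527/6 + (1/3)P_{FlexHub}.
Substituting the second reaction function into the first: P_{FlexHub} = 247/3 + (1/3)(527/6 + (1/3)P_{FlexHub}), which gives (8/9)P_{FlexHub} = 2009/18 ⇒ P_{FlexHub} = 125.5625.
Then P_{IronWorks} = 527/6 + (1/3)·125.5625 = 129.6875.
q_{FlexHub} = 338 − 3·125.5625 + 2·129.6875 = 220.6875.

220.6875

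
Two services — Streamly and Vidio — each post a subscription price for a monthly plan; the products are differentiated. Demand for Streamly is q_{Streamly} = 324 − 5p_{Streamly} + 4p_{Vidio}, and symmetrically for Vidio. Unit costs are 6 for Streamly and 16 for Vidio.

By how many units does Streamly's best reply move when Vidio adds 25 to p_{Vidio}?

10

Streamly's profit: π = (p_{Streamly} − 6)(324 − 5p_{Streamly} + 4p_{Vidio}).
∂π/∂p_{Streamly} = 354 − 10p_{Streamly} + 4p_{Vidio} = 0 ⇒ p_{Streamly} = 35.4 + 0.4p_{Vidio}.
The reaction-function slope is 0.4, so a 25-unit rise in p_{Vidio} moves p_{Streamly} by 0.4 × 25 = 10. Streamly's best response rises — the actions are strategic complements.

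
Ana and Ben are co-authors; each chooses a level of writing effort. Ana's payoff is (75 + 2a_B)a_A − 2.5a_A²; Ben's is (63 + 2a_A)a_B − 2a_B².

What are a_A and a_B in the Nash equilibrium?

Expanding Ana's payoff: 75a_A + 2a_Ba_A − 2.5a_A².
∂π/∂a_A = 75 + 2a_B − 5a_A = 0, so a_A = 15 + 0.4a_B.
Likewise for Ben: a_B = 15.75 + 0.5a_A.
Solving the two reaction functions simultaneously: (1 − (0.4)(0.5))a_A = 15 + 0.4·15.75, so 0.8a_A = 21.3 and a_A = 26.625.
Then a_B = 15.75 + 0.5·26.625 = 29.0625.

26.625, 29.0625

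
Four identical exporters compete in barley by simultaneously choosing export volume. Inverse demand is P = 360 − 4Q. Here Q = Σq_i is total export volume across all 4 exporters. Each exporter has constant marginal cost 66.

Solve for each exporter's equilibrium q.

14.7

A representative exporter's profit is π_i = q_i(360 − 4Q) − 66q_i, with Q = q_i + Σ_{j≠i} q_j.
First-order condition: 294 − 8q_i − 4Σ_{j≠i} q_j = 0.
In a symmetric equilibrium every exporter chooses the same q, so Σ_{j≠i} q_j = 3q. The condition becomes 294 − 20q = 0, giving q = 294/20 = 14.7.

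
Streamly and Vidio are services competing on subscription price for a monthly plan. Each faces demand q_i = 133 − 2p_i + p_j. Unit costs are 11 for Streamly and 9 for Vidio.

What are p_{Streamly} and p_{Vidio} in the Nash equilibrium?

51.4, 50.6

Streamly's profit: π = (p_{Streamly} − 11)(133 − 2p_{Streamly} + p_{Vidio}).
∂π/∂p_{Streamly} = 155 − 4p_{Streamly} + p_{Vidio} = 0 ⇒ p_{Streamly} = 38.75 + 0.25p_{Vidio}.
Similarly p_{Vidio} = 37.75 + 0.25p_{Streamly}.
Solving the two reaction functions simultaneously: (1 − (0.25)(0.25))p_{Streamly} = 38.75 + 0.25·37.75, so 0.9375p_{Streamly} = 48.1875 and p_{Streamly} = 51.4.
Then p_{Vidio} = 37.75 + 0.25·51.4 = 50.6.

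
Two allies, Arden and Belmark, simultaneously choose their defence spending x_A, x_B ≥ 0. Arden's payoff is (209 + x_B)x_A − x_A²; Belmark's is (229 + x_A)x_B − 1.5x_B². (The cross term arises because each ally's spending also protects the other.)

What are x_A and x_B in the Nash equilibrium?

Expanding Arden's payoff: 209x_A + x_Bx_A − x_A².
∂π/∂x_A = 209 + x_B − 2x_A = 0, so x_A = 104.5 + 0.5x_B.
Likewise for Belmark: x_B = 229/3 + (1/3)x_A.
Substituting the second reaction function into the first: x_A = 104.5 + 0.5(229/3 + (1/3)x_A), which gives (5/6)x_A = 428/3 ⇒ x_A = 171.2.
Then x_B = 229/3 + (1/3)·171.2 = 133.4.

171.2, 133.4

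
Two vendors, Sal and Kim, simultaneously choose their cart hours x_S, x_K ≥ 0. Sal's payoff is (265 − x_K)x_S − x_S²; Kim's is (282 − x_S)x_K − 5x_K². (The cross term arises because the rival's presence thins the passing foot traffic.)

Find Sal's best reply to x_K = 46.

Expanding Sal's payoff: 265x_S − x_Kx_S − x_S².
∂π/∂x_S = 265 − x_K − 2x_S = 0, so x_S = 132.5 − 0.5x_K.
At x_K = 46: x_S = 132.5 − 0.5·46 = 109.5.

109.5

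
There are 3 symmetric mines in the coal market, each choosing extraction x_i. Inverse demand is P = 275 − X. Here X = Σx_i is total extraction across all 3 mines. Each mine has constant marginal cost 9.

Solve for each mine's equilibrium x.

A representative mine's profit is π_i = x_i(275 − X) − 9x_i, with X = x_i + Σ_{j≠i} x_j.
First-order condition: 266 − 2x_i − Σ_{j≠i} x_j = 0.
Imposing symmetry (x_j = x for all j) turns Σ_{j≠i} x_j into 2x, so 266 = 4x and x = 66.5.

66.5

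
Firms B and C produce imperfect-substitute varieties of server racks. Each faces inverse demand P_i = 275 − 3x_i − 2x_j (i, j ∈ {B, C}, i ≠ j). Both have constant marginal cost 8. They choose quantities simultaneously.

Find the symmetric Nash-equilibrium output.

33.375

Firm B's profit: π = x_B(275 − 3x_B − 2x_C) − 8x_B.
∂π/∂x_B = 267 − 6x_B − 2x_C = 0 ⇒ x_B = 44.5 − (1/3)x_C.
By symmetry x_C = x_B; substituting into the reaction function, (4/3)x_B = 44.5 and x_B = 33.375.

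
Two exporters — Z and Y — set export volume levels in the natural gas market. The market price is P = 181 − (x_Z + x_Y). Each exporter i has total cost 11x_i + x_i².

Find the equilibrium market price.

113

Exporter Z's profit: π = x_Z(181 − (x_Z + x_Y)) − 11x_Z − x_Z².
∂π/∂x_Z = 170 − 4x_Z − x_Y = 0, so x_Z = 42.5 − 0.25x_Y.
Setting x_Z = x_Y in the reaction function: x_Z = 42.5 − 0.25x_Z, so x_Z = 42.5 / 1.25 = 34.
Equilibrium price: P = 181 − 68 = 113.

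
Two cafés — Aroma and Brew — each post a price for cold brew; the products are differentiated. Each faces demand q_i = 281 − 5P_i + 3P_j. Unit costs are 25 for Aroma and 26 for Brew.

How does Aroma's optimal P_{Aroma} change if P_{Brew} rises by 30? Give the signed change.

Aroma's profit: π = (P_{Aroma} − 25)(281 − 5P_{Aroma} + 3P_{Brew}).
∂π/∂P_{Aroma} = 406 − 10P_{Aroma} + 3P_{Brew} = 0 ⇒ P_{Aroma} = 40.6 + 0.3P_{Brew}.
The reaction-function slope is 0.3, so a 30-unit rise in P_{Brew} moves P_{Aroma} by 0.3 × 30 = 9. Aroma's best response rises — the actions are strategic complements.

9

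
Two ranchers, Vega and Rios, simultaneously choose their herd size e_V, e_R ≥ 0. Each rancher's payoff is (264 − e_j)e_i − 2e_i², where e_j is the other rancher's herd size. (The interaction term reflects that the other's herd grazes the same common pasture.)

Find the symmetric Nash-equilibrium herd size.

52.8

Vega's payoff is (264 − e_R)e_V − 2e_V².
∂π/∂e_V = 264 − e_R − 4e_V = 0, so e_V = 66 − 0.25e_R.
The game is symmetric, so in equilibrium e_R = e_V: the reaction function gives 1.25e_V = 66, hence e_V = 52.8.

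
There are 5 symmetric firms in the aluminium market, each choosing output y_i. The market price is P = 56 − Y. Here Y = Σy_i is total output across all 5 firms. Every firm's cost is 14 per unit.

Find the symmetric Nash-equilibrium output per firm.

A representative firm's profit is π_i = y_i(56 − Y) − 14y_i, with Y = y_i + Σ_{j≠i} y_j.
First-order condition: 42 − 2y_i − Σ_{j≠i} y_j = 0.
Imposing symmetry (y_j = y for all j) turns Σ_{j≠i} y_j into 4y, so 42 = 6y and y = 7.

7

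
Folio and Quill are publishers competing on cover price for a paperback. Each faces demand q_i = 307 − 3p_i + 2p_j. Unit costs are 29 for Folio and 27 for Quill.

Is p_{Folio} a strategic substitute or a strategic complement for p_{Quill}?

strategic complements

Folio's profit: π = (p_{Folio} − 29)(307 − 3p_{Folio} + 2p_{Quill}).
∂π/∂p_{Folio} = 394 − 6p_{Folio} + 2p_{Quill} = 0 ⇒ p_{Folio} = 197/3 + (1/3)p_{Quill}.
The best-response slope dp_{Folio}/dp_{Quill} = 1/3 > 0: the reaction function is upward-sloping, so the choices are strategic complements.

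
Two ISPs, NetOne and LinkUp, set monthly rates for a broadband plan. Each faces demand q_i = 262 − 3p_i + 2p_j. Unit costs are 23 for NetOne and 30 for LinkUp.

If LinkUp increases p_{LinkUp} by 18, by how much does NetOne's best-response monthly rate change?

NetOne's profit: π = (p_{NetOne} − 23)(262 − 3p_{NetOne} + 2p_{LinkUp}).
∂π/∂p_{NetOne} = 331 − 6p_{NetOne} + 2p_{LinkUp} = 0 ⇒ p_{NetOne} = 331/6 + (1/3)p_{LinkUp}.
The reaction-function slope is 1/3, so an 18-unit rise in p_{LinkUp} moves p_{NetOne} by 1/3 × 18 = 6. NetOne's best response rises — the actions are strategic complements.

6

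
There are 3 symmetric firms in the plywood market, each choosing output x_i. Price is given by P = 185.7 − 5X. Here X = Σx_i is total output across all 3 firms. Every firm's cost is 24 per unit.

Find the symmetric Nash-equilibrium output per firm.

8.085

A representative firm's profit is π_i = x_i(185.7 − 5X) − 24x_i, with X = x_i + Σ_{j≠i} x_j.
First-order condition: 161.7 − 10x_i − 5Σ_{j≠i} x_j = 0.
In a symmetric equilibrium every firm chooses the same x, so Σ_{j≠i} x_j = 2x. The condition becomes 161.7 − 20x = 0, giving x = 161.7/20 = 8.085.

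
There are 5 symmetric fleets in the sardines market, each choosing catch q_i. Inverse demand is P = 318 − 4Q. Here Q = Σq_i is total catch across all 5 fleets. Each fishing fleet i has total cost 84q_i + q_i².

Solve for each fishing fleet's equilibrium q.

A representative fishing fleet's profit is π_i = q_i(318 − 4Q) − 84q_i − q_i², with Q = q_i + Σ_{j≠i} q_j.
First-order condition: 234 − 10q_i − 4Σ_{j≠i} q_j = 0.
In a symmetric equilibrium every fishing fleet chooses the same q, so Σ_{j≠i} q_j = 4q. The condition becomes 234 − 26q = 0, giving q = 234/26 = 9.

9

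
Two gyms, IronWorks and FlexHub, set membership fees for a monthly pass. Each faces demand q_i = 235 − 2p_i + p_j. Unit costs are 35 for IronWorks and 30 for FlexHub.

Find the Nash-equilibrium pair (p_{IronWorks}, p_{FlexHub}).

101, 99

IronWorks's profit: π = (p_{IronWorks} − 35)(235 − 2p_{IronWorks} + p_{FlexHub}).
∂π/∂p_{IronWorks} = 305 − 4p_{IronWorks} + p_{FlexHub} = 0 ⇒ p_{IronWorks} = 76.25 + 0.25p_{FlexHub}.
Similarly p_{FlexHub} = 73.75 + 0.25p_{IronWorks}.
Solving the two reaction functions simultaneously: (1 − (0.25)(0.25))p_{IronWorks} = 76.25 + 0.25·73.75, so 0.9375p_{IronWorks} = 94.6875 and p_{IronWorks} = 101.
Then p_{FlexHub} = 73.75 + 0.25·101 = 99.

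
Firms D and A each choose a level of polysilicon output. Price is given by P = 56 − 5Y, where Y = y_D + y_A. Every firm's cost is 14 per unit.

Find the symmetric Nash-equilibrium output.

Firm D's profit: π = y_D(56 − 5(y_D + y_A)) − 14y_D.
∂π/∂y_D = 42 − 10y_D − 5y_A = 0, so y_D = 4.2 − 0.5y_A.
Setting y_D = y_A in the reaction function: y_D = 4.2 − 0.5y_D, so y_D = 4.2 / 1.5 = 2.8.

2.8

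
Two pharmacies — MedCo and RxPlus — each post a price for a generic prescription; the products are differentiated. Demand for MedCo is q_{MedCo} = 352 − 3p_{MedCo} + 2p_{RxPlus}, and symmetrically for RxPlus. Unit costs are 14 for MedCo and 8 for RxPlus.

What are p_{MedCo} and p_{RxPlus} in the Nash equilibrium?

MedCo's profit: π = (p_{MedCo} − 14)(352 − 3p_{MedCo} + 2p_{RxPlus}).
∂π/∂p_{MedCo} = 394 − 6p_{MedCo} + 2p_{RxPlus} = 0 ⇒ p_{MedCo} = 197/3 + (1/3)p_{RxPlus}.
Similarly p_{RxPlus} = 188/3 + (1/3)p_{MedCo}.
Plugging p_{RxPlus} into MedCo's best response: p_{MedCo} = 197/3 + (1/3)(188/3 + (1/3)p_{MedCo}) ⇒ (8/9)p_{MedCo} = 779/9, so p_{MedCo} = 97.375.
Then p_{RxPlus} = 188/3 + (1/3)·97.375 = 95.125.

97.375, 95.125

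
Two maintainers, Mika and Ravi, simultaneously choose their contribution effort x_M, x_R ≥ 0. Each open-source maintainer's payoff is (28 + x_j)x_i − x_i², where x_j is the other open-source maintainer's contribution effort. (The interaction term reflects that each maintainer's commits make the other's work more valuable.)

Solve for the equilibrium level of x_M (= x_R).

28

Mika's payoff is (28 + x_R)x_M − x_M².
∂π/∂x_M = 28 + x_R − 2x_M = 0, so x_M = 14 + 0.5x_R.
By symmetry x_R = x_M; substituting into the reaction function, 0.5x_M = 14 and x_M = 28.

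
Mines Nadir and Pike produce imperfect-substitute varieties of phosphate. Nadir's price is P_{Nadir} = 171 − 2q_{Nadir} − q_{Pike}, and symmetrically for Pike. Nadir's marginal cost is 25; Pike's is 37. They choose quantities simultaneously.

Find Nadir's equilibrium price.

85

Mine Nadir's profit: π = q_{Nadir}(171 − 2q_{Nadir} − q_{Pike}) − 25q_{Nadir}.
∂π/∂q_{Nadir} = 146 − 4q_{Nadir} − q_{Pike} = 0 ⇒ q_{Nadir} = 36.5 − 0.25q_{Pike}.
Similarly q_{Pike} = 33.5 − 0.25q_{Nadir}.
Substituting the second reaction function into the first: q_{Nadir} = 36.5 − 0.25(33.5 − 0.25q_{Nadir}), which gives 0.9375q_{Nadir} = 28.125 ⇒ q_{Nadir} = 30.
Then q_{Pike} = 33.5 − 0.25·30 = 26.
P_{Nadir} = 171 − 2·30 − 26 = 85.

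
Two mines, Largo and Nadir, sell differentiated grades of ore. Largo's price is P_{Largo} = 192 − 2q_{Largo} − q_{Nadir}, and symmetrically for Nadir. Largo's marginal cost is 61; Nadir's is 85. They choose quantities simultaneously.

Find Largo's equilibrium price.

116.6

Mine Largo's profit: π = q_{Largo}(192 − 2q_{Largo} − q_{Nadir}) − 61q_{Largo}.
∂π/∂q_{Largo} = 131 − 4q_{Largo} − q_{Nadir} = 0 ⇒ q_{Largo} = 32.75 − 0.25q_{Nadir}.
Similarly q_{Nadir} = 26.75 − 0.25q_{Largo}.
Plugging q_{Nadir} into Largo's best response: q_{Largo} = 32.75 − 0.25(26.75 − 0.25q_{Largo}) ⇒ 0.9375q_{Largo} = 26.0625, so q_{Largo} = 27.8.
Then q_{Nadir} = 26.75 − 0.25·27.8 = 19.8.
P_{Largo} = 192 − 2·27.8 − 19.8 = 116.6.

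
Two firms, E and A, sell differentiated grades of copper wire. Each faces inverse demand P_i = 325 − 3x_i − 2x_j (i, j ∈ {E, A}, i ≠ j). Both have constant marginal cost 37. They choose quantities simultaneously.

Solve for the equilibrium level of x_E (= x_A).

36

Firm E's profit: π = x_E(325 − 3x_E − 2x_A) − 37x_E.
∂π/∂x_E = 288 − 6x_E − 2x_A = 0 ⇒ x_E = 48 − (1/3)x_A.
The game is symmetric, so in equilibrium x_A = x_E: the reaction function gives (4/3)x_E = 48, hence x_E = 36.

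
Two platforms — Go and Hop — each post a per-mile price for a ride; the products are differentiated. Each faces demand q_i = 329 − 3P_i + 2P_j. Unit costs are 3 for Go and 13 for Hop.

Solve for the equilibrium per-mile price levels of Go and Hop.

Go's profit: π = (P_{Go} − 3)(329 − 3P_{Go} + 2P_{Hop}).
∂π/∂P_{Go} = 338 − 6P_{Go} + 2P_{Hop} = 0 ⇒ P_{Go} = 169/3 + (1/3)P_{Hop}.
Similarly P_{Hop} = 184/3 + (1/3)P_{Go}.
Substituting the second reaction function into the first: P_{Go} = 169/3 + (1/3)(184/3 + (1/3)P_{Go}), which gives (8/9)P_{Go} = 691/9 ⇒ P_{Go} = 86.375.
Then P_{Hop} = 184/3 + (1/3)·86.375 = 90.125.

86.375, 90.125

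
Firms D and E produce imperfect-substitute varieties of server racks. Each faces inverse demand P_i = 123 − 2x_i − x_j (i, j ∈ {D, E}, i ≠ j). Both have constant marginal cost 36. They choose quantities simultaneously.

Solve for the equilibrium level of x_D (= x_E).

Firm D's profit: π = x_D(123 − 2x_D − x_E) − 36x_D.
∂π/∂x_D = 87 − 4x_D − x_E = 0 ⇒ x_D = 21.75 − 0.25x_E.
By symmetry x_E = x_D; substituting into the reaction function, 1.25x_D = 21.75 and x_D = 17.4.

17.4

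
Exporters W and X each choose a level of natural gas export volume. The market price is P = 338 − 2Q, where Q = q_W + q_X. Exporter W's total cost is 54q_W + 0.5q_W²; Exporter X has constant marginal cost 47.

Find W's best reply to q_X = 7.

54

Exporter W's profit: π = q_W(338 − 2(q_W + q_X)) − 54q_W − 0.5q_W².
∂π/∂q_W = 284 − 5q_W − 2q_X = 0, so q_W = 56.8 − 0.4q_X.
At q_X = 7: q_W = 56.8 − 0.4·7 = 54.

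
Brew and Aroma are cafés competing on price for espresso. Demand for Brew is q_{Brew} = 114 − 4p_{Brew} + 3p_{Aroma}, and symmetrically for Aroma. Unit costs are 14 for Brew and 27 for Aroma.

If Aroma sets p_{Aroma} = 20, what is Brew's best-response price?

28.75

Brew's profit: π = (p_{Brew} − 14)(114 − 4p_{Brew} + 3p_{Aroma}).
∂π/∂p_{Brew} = 170 − 8p_{Brew} + 3p_{Aroma} = 0 ⇒ p_{Brew} = 21.25 + 0.375p_{Aroma}.
At p_{Aroma} = 20: p_{Brew} = 21.25 + 0.375·20 = 28.75.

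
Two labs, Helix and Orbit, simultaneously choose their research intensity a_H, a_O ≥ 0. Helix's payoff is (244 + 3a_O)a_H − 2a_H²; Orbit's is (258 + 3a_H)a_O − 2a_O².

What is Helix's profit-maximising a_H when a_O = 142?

167.5

Expanding Helix's payoff: 244a_H + 3a_Oa_H − 2a_H².
∂π/∂a_H = 244 + 3a_O − 4a_H = 0, so a_H = 61 + 0.75a_O.
At a_O = 142: a_H = 61 + 0.75·142 = 167.5.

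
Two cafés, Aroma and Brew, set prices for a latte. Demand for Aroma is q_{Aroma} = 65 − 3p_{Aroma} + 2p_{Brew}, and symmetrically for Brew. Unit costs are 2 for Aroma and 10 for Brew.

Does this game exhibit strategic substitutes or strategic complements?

Aroma's profit: π = (p_{Aroma} − 2)(65 − 3p_{Aroma} + 2p_{Brew}).
∂π/∂p_{Aroma} = 71 − 6p_{Aroma} + 2p_{Brew} = 0 ⇒ p_{Aroma} = 71/6 + (1/3)p_{Brew}.
The best-response slope dp_{Aroma}/dp_{Brew} = 1/3 > 0: the reaction function is upward-sloping, so the choices are strategic complements.

strategic complements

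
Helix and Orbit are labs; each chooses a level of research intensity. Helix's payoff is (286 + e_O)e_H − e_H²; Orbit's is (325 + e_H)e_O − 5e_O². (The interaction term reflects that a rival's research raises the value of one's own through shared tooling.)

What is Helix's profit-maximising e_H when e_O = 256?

Expanding Helix's payoff: 286e_H + e_Oe_H − e_H².
∂π/∂e_H = 286 + e_O − 2e_H = 0, so e_H = 143 + 0.5e_O.
At e_O = 256: e_H = 143 + 0.5·256 = 271.

271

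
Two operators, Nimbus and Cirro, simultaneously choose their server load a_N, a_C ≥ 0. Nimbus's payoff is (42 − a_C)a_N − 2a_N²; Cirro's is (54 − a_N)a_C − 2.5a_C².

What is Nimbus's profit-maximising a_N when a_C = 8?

Expanding Nimbus's payoff: 42a_N − a_Ca_N − 2a_N².
∂π/∂a_N = 42 − a_C − 4a_N = 0, so a_N = 10.5 − 0.25a_C.
At a_C = 8: a_N = 10.5 − 0.25·8 = 8.5.

8.5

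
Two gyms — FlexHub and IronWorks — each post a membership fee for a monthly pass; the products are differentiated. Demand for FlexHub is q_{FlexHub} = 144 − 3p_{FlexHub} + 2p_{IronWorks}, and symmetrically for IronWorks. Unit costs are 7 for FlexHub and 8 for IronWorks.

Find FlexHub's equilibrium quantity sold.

FlexHub's profit: π = (p_{FlexHub} − 7)(144 − 3p_{FlexHub} + 2p_{IronWorks}).
∂π/∂p_{FlexHub} = 165 − 6p_{FlexHub} + 2p_{IronWorks} = 0 ⇒ p_{FlexHub} = 27.5 + (1/3)p_{IronWorks}.
Similarly p_{IronWorks} = 28 + (1/3)p_{FlexHub}.
Substituting the second reaction function into the first: p_{FlexHub} = 27.5 + (1/3)(28 + (1/3)p_{FlexHub}), which gives (8/9)p_{FlexHub} = 221/6 ⇒ p_{FlexHub} = 41.4375.
Then p_{IronWorks} = 28 + (1/3)·41.4375 = 41.8125.
q_{FlexHub} = 144 − 3·41.4375 + 2·41.8125 = 103.3125.

103.3125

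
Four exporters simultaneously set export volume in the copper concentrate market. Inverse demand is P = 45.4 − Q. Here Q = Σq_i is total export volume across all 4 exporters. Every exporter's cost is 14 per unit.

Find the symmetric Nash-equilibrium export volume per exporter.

A representative exporter's profit is π_i = q_i(45.4 − Q) − 14q_i, with Q = q_i + Σ_{j≠i} q_j.
First-order condition: 31.4 − 2q_i − Σ_{j≠i} q_j = 0.
Imposing symmetry (q_j = q for all j) turns Σ_{j≠i} q_j into 3q, so 31.4 = 5q and q = 6.28.

6.28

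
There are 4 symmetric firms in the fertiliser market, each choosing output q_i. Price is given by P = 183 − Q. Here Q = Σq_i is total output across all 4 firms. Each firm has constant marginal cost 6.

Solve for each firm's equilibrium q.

A representative firm's profit is π_i = q_i(183 − Q) − 6q_i, with Q = q_i + Σ_{j≠i} q_j.
First-order condition: 177 − 2q_i − Σ_{j≠i} q_j = 0.
Imposing symmetry (q_j = q for all j) turns Σ_{j≠i} q_j into 3q, so 177 = 5q and q = 35.4.

35.4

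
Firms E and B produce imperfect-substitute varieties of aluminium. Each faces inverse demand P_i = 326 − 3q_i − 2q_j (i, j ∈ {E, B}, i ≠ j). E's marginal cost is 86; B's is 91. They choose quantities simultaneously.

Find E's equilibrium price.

Firm E's profit: π = q_E(326 − 3q_E − 2q_B) − 86q_E.
∂π/∂q_E = 240 − 6q_E − 2q_B = 0 ⇒ q_E = 40 − (1/3)q_B.
Similarly q_B = 235/6 − (1/3)q_E.
Plugging q_B into E's best response: q_E = 40 − (1/3)(235/6 − (1/3)q_E) ⇒ (8/9)q_E = 485/18, so q_E = 30.3125.
Then q_B = 235/6 − (1/3)·30.3125 = 29.0625.
P_E = 326 − 3·30.3125 − 2·29.0625 = 176.9375.

176.9375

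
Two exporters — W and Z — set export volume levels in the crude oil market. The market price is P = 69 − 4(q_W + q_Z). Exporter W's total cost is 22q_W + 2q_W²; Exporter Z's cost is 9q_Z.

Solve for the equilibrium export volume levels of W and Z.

1.7, 6.65

Exporter W's profit: π = q_W(69 − 4(q_W + q_Z)) − 22q_W − 2q_W².
∂π/∂q_W = 47 − 12q_W − 4q_Z = 0, so q_W = 47/12 − (1/3)q_Z.
For Z: ∂π/∂q_Z = 60 − 8q_Z − 4q_W = 0 ⇒ q_Z = 7.5 − 0.5q_W.
Solving the two reaction functions simultaneously: (1 − (−1/3)(−0.5))q_W = 47/12 − (1/3)·7.5, so (5/6)q_W = 17/12 and q_W = 1.7.
Then q_Z = 7.5 − 0.5·1.7 = 6.65.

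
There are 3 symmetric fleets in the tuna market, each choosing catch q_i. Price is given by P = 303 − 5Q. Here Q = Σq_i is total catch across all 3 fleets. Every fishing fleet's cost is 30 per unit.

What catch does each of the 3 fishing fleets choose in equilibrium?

A representative fishing fleet's profit is π_i = q_i(303 − 5Q) − 30q_i, with Q = q_i + Σ_{j≠i} q_j.
First-order condition: 273 − 10q_i − 5Σ_{j≠i} q_j = 0.
Imposing symmetry (q_j = q for all j) turns Σ_{j≠i} q_j into 2q, so 273 = 20q and q = 13.65.

13.65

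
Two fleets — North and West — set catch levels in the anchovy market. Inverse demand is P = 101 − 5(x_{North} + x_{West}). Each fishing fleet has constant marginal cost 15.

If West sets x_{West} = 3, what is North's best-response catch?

7.1

Fishing fleet North's profit: π = x_{North}(101 − 5(x_{North} + x_{West})) − 15x_{North}.
∂π/∂x_{North} = 86 − 10x_{North} − 5x_{West} = 0, so x_{North} = 8.6 − 0.5x_{West}.
At x_{West} = 3: x_{North} = 8.6 − 0.5·3 = 7.1.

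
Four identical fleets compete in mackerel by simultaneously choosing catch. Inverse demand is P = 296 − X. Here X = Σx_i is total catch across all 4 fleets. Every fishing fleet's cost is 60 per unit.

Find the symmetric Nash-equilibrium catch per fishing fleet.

47.2

A representative fishing fleet's profit is π_i = x_i(296 − X) − 60x_i, with X = x_i + Σ_{j≠i} x_j.
First-order condition: 236 − 2x_i − Σ_{j≠i} x_j = 0.
With identical fishing fleets, set every x_j = x: then 236 − 2x − 3x = 0, i.e. x = 236/5 = 47.2.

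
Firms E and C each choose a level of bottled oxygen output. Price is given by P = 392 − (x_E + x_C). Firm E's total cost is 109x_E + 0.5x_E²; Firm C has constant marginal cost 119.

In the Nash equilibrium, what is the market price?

Firm E's profit: π = x_E(392 − (x_E + x_C)) − 109x_E − 0.5x_E².
∂π/∂x_E = 283 − 3x_E − x_C = 0, so x_E = 283/3 − (1/3)x_C.
For C: ∂π/∂x_C = 273 − 2x_C − x_E = 0 ⇒ x_C = 136.5 − 0.5x_E.
Solving the two reaction functions simultaneously: (1 − (−1/3)(−0.5))x_E = 283/3 − (1/3)·136.5, so (5/6)x_E = 293/6 and x_E = 58.6.
Then x_C = 136.5 − 0.5·58.6 = 107.2.
Equilibrium price: P = 392 − 165.8 = 226.2.

226.2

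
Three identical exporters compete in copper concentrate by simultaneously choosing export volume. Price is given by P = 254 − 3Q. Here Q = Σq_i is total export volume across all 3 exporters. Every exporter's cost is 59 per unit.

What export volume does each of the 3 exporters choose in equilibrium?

A representative exporter's profit is π_i = q_i(254 − 3Q) − 59q_i, with Q = q_i + Σ_{j≠i} q_j.
First-order condition: 195 − 6q_i − 3Σ_{j≠i} q_j = 0.
Imposing symmetry (q_j = q for all j) turns Σ_{j≠i} q_j into 2q, so 195 = 12q and q = 16.25.

16.25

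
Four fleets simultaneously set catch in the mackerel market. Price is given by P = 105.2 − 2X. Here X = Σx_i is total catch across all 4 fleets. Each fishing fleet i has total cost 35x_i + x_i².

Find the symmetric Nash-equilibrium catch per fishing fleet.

A representative fishing fleet's profit is π_i = x_i(105.2 − 2X) − 35x_i − x_i², with X = x_i + Σ_{j≠i} x_j.
First-order condition: 70.2 − 6x_i − 2Σ_{j≠i} x_j = 0.
In a symmetric equilibrium every fishing fleet chooses the same x, so Σ_{j≠i} x_j = 3x. The condition becomes 70.2 − 12x = 0, giving x = 70.2/12 = 5.85.

5.85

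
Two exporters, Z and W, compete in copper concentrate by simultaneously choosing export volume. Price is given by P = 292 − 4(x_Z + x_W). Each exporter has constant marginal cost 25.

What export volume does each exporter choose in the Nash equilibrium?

22.25

Exporter Z's profit: π = x_Z(292 − 4(x_Z + x_W)) − 25x_Z.
∂π/∂x_Z = 267 − 8x_Z − 4x_W = 0, so x_Z = 33.375 − 0.5x_W.
By symmetry x_W = x_Z; substituting into the reaction function, 1.5x_Z = 33.375 and x_Z = 22.25.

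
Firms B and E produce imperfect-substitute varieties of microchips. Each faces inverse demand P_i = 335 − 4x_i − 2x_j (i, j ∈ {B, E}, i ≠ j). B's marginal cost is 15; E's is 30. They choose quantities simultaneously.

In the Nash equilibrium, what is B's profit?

4225

Firm B's profit: π = x_B(335 − 4x_B − 2x_E) − 15x_B.
∂π/∂x_B = 320 − 8x_B − 2x_E = 0 ⇒ x_B = 40 − 0.25x_E.
Similarly x_E = 38.125 − 0.25x_B.
Plugging x_E into B's best response: x_B = 40 − 0.25(38.125 − 0.25x_B) ⇒ 0.9375x_B = 975/32, so x_B = 32.5.
Then x_E = 38.125 − 0.25·32.5 = 30.
P_B = 335 − 4·32.5 − 2·30 = 145.
Profit = (145 − 15)·32.5 = 4225.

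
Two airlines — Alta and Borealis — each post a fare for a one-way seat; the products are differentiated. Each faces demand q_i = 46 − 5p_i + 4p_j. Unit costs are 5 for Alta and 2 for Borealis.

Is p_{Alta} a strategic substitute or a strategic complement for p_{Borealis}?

strategic complements

Alta's profit: π = (p_{Alta} − 5)(46 − 5p_{Alta} + 4p_{Borealis}).
∂π/∂p_{Alta} = 71 − 10p_{Alta} + 4p_{Borealis} = 0 ⇒ p_{Alta} = 7.1 + 0.4p_{Borealis}.
The best-response slope dp_{Alta}/dp_{Borealis} = 0.4 > 0: the reaction function is upward-sloping, so the choices are strategic complements.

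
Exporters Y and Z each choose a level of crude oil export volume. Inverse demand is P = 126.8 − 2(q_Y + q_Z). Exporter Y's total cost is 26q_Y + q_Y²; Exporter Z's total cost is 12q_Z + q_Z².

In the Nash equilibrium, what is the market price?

Exporter Y's profit: π = q_Y(126.8 − 2(q_Y + q_Z)) − 26q_Y − q_Y².
∂π/∂q_Y = 100.8 − 6q_Y − 2q_Z = 0, so q_Y = 16.8 − (1/3)q_Z.
By the same steps for Z: q_Z = 287/15 − (1/3)q_Y.
Solving the two reaction functions simultaneously: (1 − (−1/3)(−1/3))q_Y = 16.8 − (1/3)·(287/15), so (8/9)q_Y = 469/45 and q_Y = 11.725.
Then q_Z = 287/15 − (1/3)·11.725 = 15.225.
Equilibrium price: P = 126.8 − 2·26.95 = 72.9.

72.9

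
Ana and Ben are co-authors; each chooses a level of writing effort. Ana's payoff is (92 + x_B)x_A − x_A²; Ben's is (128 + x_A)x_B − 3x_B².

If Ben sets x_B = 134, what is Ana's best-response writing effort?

Expanding Ana's payoff: 92x_A + x_Bx_A − x_A².
∂π/∂x_A = 92 + x_B − 2x_A = 0, so x_A = 46 + 0.5x_B.
At x_B = 134: x_A = 46 + 0.5·134 = 113.

113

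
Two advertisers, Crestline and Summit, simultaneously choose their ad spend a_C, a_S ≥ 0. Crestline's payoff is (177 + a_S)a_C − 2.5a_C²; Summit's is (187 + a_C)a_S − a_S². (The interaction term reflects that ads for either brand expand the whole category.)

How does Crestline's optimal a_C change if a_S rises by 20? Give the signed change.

4

Expanding Crestline's payoff: 177a_C + a_Sa_C − 2.5a_C².
∂π/∂a_C = 177 + a_S − 5a_C = 0, so a_C = 35.4 + 0.2a_S.
The reaction-function slope is 0.2, so a 20-unit rise in a_S moves a_C by 0.2 × 20 = 4. Crestline's best response rises — the actions are strategic complements.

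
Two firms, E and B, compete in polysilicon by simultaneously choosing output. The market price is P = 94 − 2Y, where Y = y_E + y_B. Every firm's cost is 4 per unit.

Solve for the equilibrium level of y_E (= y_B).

Firm E's profit: π = y_E(94 − 2(y_E + y_B)) − 4y_E.
∂π/∂y_E = 90 − 4y_E − 2y_B = 0, so y_E = 22.5 − 0.5y_B.
The game is symmetric, so in equilibrium y_B = y_E: the reaction function gives 1.5y_E = 22.5, hence y_E = 15.

15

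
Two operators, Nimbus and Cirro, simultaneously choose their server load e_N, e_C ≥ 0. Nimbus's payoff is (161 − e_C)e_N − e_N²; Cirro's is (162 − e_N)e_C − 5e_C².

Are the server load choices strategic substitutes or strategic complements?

Expanding Nimbus's payoff: 161e_N − e_Ce_N − e_N².
∂π/∂e_N = 161 − e_C − 2e_N = 0, so e_N = 80.5 − 0.5e_C.
The best-response slope de_N/de_C = −0.5 < 0: the reaction function is downward-sloping, so the choices are strategic substitutes.

strategic substitutes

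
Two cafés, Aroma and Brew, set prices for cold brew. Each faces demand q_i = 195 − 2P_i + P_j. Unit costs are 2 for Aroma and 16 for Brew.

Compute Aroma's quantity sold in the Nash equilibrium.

132.4

Aroma's profit: π = (P_{Aroma} − 2)(195 − 2P_{Aroma} + P_{Brew}).
∂π/∂P_{Aroma} = 199 − 4P_{Aroma} + P_{Brew} = 0 ⇒ P_{Aroma} = 49.75 + 0.25P_{Brew}.
Similarly P_{Brew} = 56.75 + 0.25P_{Aroma}.
Substituting the second reaction function into the first: P_{Aroma} = 49.75 + 0.25(56.75 + 0.25P_{Aroma}), which gives 0.9375P_{Aroma} = 63.9375 ⇒ P_{Aroma} = 68.2.
Then P_{Brew} = 56.75 + 0.25·68.2 = 73.8.
q_{Aroma} = 195 − 2·68.2 + 73.8 = 132.4.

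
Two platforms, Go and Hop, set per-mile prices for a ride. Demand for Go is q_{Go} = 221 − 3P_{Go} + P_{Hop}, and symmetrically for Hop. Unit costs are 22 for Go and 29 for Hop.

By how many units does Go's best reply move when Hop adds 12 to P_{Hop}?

Go's profit: π = (P_{Go} − 22)(221 − 3P_{Go} + P_{Hop}).
∂π/∂P_{Go} = 287 − 6P_{Go} + P_{Hop} = 0 ⇒ P_{Go} = 287/6 + (1/6)P_{Hop}.
The reaction-function slope is 1/6, so a 12-unit rise in P_{Hop} moves P_{Go} by 1/6 × 12 = 2. Go's best response rises — the actions are strategic complements.

2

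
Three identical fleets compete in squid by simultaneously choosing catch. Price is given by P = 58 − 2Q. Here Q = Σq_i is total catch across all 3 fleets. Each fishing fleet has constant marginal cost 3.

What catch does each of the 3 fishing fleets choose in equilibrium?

A representative fishing fleet's profit is π_i = q_i(58 − 2Q) − 3q_i, with Q = q_i + Σ_{j≠i} q_j.
First-order condition: 55 − 4q_i − 2Σ_{j≠i} q_j = 0.
With identical fishing fleets, set every q_j = q: then 55 − 4q − 4q = 0, i.e. q = 55/8 = 6.875.

6.875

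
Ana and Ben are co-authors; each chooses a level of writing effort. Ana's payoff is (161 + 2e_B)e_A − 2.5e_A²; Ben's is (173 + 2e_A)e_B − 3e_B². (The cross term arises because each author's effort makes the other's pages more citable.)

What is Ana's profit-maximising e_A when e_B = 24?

41.8

Expanding Ana's payoff: 161e_A + 2e_Be_A − 2.5e_A².
∂π/∂e_A = 161 + 2e_B − 5e_A = 0, so e_A = 32.2 + 0.4e_B.
At e_B = 24: e_A = 32.2 + 0.4·24 = 41.8.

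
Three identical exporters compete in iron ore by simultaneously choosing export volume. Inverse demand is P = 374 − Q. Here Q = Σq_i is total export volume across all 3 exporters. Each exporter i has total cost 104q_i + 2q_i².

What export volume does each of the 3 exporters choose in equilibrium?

33.75

A representative exporter's profit is π_i = q_i(374 − Q) − 104q_i − 2q_i², with Q = q_i + Σ_{j≠i} q_j.
First-order condition: 270 − 6q_i − Σ_{j≠i} q_j = 0.
In a symmetric equilibrium every exporter chooses the same q, so Σ_{j≠i} q_j = 2q. The condition becomes 270 − 8q = 0, giving q = 270/8 = 33.75.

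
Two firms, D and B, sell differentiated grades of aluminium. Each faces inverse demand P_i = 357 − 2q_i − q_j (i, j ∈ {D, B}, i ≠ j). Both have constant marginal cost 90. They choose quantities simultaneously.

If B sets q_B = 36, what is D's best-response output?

Firm D's profit: π = q_D(357 − 2q_D − q_B) − 90q_D.
∂π/∂q_D = 267 − 4q_D − q_B = 0 ⇒ q_D = 66.75 − 0.25q_B.
At q_B = 36: q_D = 66.75 − 0.25·36 = 57.75.

57.75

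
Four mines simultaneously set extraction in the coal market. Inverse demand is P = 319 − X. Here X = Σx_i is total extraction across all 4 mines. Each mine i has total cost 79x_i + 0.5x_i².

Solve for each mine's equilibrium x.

A representative mine's profit is π_i = x_i(319 − X) − 79x_i − 0.5x_i², with X = x_i + Σ_{j≠i} x_j.
First-order condition: 240 − 3x_i − Σ_{j≠i} x_j = 0.
With identical mines, set every x_j = x: then 240 − 3x − 3x = 0, i.e. x = 240/6 = 40.

40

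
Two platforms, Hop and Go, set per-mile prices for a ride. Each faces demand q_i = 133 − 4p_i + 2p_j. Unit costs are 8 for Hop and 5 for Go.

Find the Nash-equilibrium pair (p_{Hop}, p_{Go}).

27.1, 25.9

Hop's profit: π = (p_{Hop} − 8)(133 − 4p_{Hop} + 2p_{Go}).
∂π/∂p_{Hop} = 165 − 8p_{Hop} + 2p_{Go} = 0 ⇒ p_{Hop} = 20.625 + 0.25p_{Go}.
Similarly p_{Go} = 19.125 + 0.25p_{Hop}.
Plugging p_{Go} into Hop's best response: p_{Hop} = 20.625 + 0.25(19.125 + 0.25p_{Hop}) ⇒ 0.9375p_{Hop} = 813/32, so p_{Hop} = 27.1.
Then p_{Go} = 19.125 + 0.25·27.1 = 25.9.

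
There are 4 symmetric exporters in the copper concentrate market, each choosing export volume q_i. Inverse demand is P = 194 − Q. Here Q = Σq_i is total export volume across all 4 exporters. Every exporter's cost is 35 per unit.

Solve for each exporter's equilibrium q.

A representative exporter's profit is π_i = q_i(194 − Q) − 35q_i, with Q = q_i + Σ_{j≠i} q_j.
First-order condition: 159 − 2q_i − Σ_{j≠i} q_j = 0.
In a symmetric equilibrium every exporter chooses the same q, so Σ_{j≠i} q_j = 3q. The condition becomes 159 − 5q = 0, giving q = 159/5 = 31.8.

31.8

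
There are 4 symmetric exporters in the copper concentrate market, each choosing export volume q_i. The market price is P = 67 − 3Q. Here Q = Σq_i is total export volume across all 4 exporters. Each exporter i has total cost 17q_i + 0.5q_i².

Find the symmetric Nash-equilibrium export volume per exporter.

A representative exporter's profit is π_i = q_i(67 − 3Q) − 17q_i − 0.5q_i², with Q = q_i + Σ_{j≠i} q_j.
First-order condition: 50 − 7q_i − 3Σ_{j≠i} q_j = 0.
In a symmetric equilibrium every exporter chooses the same q, so Σ_{j≠i} q_j = 3q. The condition becomes 50 − 16q = 0, giving q = 50/16 = 3.125.

3.125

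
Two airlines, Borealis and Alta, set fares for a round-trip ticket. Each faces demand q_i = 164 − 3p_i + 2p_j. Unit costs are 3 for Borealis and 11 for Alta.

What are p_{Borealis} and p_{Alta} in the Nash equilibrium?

Borealis's profit: π = (p_{Borealis} − 3)(164 − 3p_{Borealis} + 2p_{Alta}).
∂π/∂p_{Borealis} = 173 − 6p_{Borealis} + 2p_{Alta} = 0 ⇒ p_{Borealis} = 173/6 + (1/3)p_{Alta}.
Similarly p_{Alta} = 197/6 + (1/3)p_{Borealis}.
Plugging p_{Alta} into Borealis's best response: p_{Borealis} = 173/6 + (1/3)(197/6 + (1/3)p_{Borealis}) ⇒ (8/9)p_{Borealis} = 358/9, so p_{Borealis} = 44.75.
Then p_{Alta} = 197/6 + (1/3)·44.75 = 47.75.

44.75, 47.75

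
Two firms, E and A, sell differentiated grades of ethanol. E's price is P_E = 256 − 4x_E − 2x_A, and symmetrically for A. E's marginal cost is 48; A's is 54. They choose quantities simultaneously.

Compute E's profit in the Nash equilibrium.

1764

Firm E's profit: π = x_E(256 − 4x_E − 2x_A) − 48x_E.
∂π/∂x_E = 208 − 8x_E − 2x_A = 0 ⇒ x_E = 26 − 0.25x_A.
Similarly x_A = 25.25 − 0.25x_E.
Substituting the second reaction function into the first: x_E = 26 − 0.25(25.25 − 0.25x_E), which gives 0.9375x_E = 19.6875 ⇒ x_E = 21.
Then x_A = 25.25 − 0.25·21 = 20.
P_E = 256 − 4·21 − 2·20 = 132.
Profit = (132 − 48)·21 = 1764.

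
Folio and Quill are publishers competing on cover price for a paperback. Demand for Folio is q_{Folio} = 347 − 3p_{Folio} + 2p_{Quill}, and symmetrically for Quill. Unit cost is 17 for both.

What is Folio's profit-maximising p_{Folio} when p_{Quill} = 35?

78

Folio's profit: π = (p_{Folio} − 17)(347 − 3p_{Folio} + 2p_{Quill}).
∂π/∂p_{Folio} = 398 − 6p_{Folio} + 2p_{Quill} = 0 ⇒ p_{Folio} = 199/3 + (1/3)p_{Quill}.
At p_{Quill} = 35: p_{Folio} = 199/3 + (1/3)·35 = 78.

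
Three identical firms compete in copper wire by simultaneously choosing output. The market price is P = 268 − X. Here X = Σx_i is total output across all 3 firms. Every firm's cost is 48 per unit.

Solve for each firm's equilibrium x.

A representative firm's profit is π_i = x_i(268 − X) − 48x_i, with X = x_i + Σ_{j≠i} x_j.
First-order condition: 220 − 2x_i − Σ_{j≠i} x_j = 0.
With identical firms, set every x_j = x: then 220 − 2x − 2x = 0, i.e. x = 220/4 = 55.

55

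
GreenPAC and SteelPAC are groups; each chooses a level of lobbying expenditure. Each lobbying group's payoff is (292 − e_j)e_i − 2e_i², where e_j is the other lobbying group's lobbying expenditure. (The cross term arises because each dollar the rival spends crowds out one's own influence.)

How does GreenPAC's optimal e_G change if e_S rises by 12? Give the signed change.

GreenPAC's payoff is (292 − e_S)e_G − 2e_G².
∂π/∂e_G = 292 − e_S − 4e_G = 0, so e_G = 73 − 0.25e_S.
The reaction-function slope is −0.25, so a 12-unit rise in e_S moves e_G by −0.25 × 12 = −3. GreenPAC's best response falls — the actions are strategic substitutes.

-3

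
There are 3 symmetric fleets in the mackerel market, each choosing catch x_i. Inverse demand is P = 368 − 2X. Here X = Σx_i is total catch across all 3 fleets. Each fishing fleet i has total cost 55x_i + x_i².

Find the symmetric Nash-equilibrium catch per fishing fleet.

31.3

A representative fishing fleet's profit is π_i = x_i(368 − 2X) − 55x_i − x_i², with X = x_i + Σ_{j≠i} x_j.
First-order condition: 313 − 6x_i − 2Σ_{j≠i} x_j = 0.
In a symmetric equilibrium every fishing fleet chooses the same x, so Σ_{j≠i} x_j = 2x. The condition becomes 313 − 10x = 0, giving x = 313/10 = 31.3.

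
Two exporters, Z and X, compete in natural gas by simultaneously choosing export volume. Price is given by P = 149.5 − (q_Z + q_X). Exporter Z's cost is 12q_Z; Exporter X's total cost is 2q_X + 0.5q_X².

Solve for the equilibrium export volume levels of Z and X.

53, 31.5

Exporter Z's profit: π = q_Z(149.5 − (q_Z + q_X)) − 12q_Z.
∂π/∂q_Z = 137.5 − 2q_Z − q_X = 0, so q_Z = 68.75 − 0.5q_X.
For X: ∂π/∂q_X = 147.5 − 3q_X − q_Z = 0 ⇒ q_X = 295/6 − (1/3)q_Z.
Plugging q_X into Z's best response: q_Z = 68.75 − 0.5(295/6 − (1/3)q_Z) ⇒ (5/6)q_Z = 265/6, so q_Z = 53.
Then q_X = 295/6 − (1/3)·53 = 31.5.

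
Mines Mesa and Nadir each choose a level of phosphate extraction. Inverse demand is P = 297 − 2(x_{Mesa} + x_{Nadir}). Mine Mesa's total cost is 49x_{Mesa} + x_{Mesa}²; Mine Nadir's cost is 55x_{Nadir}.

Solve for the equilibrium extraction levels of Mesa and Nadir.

Mine Mesa's profit: π = x_{Mesa}(297 − 2(x_{Mesa} + x_{Nadir})) − 49x_{Mesa} − x_{Mesa}².
∂π/∂x_{Mesa} = 248 − 6x_{Mesa} − 2x_{Nadir} = 0, so x_{Mesa} = 124/3 − (1/3)x_{Nadir}.
For Nadir: ∂π/∂x_{Nadir} = 242 − 4x_{Nadir} − 2x_{Mesa} = 0 ⇒ x_{Nadir} = 60.5 − 0.5x_{Mesa}.
Solving the two reaction functions simultaneously: (1 − (−1/3)(−0.5))x_{Mesa} = 124/3 − (1/3)·60.5, so (5/6)x_{Mesa} = 127/6 and x_{Mesa} = 25.4.
Then x_{Nadir} = 60.5 − 0.5·25.4 = 47.8.

25.4, 47.8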